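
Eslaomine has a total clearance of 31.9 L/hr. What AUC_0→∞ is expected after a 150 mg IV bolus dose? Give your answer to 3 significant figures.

AUC_0→∞ = Dose_iv / CL
        = 150 / 31.9 = 4.70219 mg/L·hr

AUC = 4.70 mg/L·hr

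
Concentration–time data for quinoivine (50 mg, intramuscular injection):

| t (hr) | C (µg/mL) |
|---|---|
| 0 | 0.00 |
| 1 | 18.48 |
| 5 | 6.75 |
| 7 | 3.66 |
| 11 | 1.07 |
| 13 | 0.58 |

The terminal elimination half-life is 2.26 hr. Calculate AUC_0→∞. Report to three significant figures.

AUC = 83.1 µg/mL·hr

Trapezoidal AUC_0→13:
  [0→1]: (0.00+18.48)/2 × 1 = 9.24
  [1→5]: (18.48+6.75)/2 × 4 = 50.46
  [5→7]: (6.75+3.66)/2 × 2 = 10.41
  [7→11]: (3.66+1.07)/2 × 4 = 9.46
  [11→13]: (1.07+0.58)/2 × 2 = 1.65
  Sum = 81.22 µg/mL·hr
k_e = ln2 / t½ = 0.693147 / 2.26 = 0.3067 hr^-1
Extrapolated tail: C_last / k_e = 0.58 / 0.3067 = 1.891
AUC_0→∞ = 81.22 + 1.891 = 83.111 µg/mL·hr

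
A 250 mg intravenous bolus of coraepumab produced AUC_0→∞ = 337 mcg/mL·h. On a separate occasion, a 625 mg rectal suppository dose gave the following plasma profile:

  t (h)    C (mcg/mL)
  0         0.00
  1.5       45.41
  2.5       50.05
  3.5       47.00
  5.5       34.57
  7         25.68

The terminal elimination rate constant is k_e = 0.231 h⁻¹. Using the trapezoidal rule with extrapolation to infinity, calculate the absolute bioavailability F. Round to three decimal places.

F = 0.437

Trapezoidal AUC_0→7 (rectal suppository):
  [0→1.5]: (0.00+45.41)/2 × 1.5 = 34.0575
  [1.5→2.5]: (45.41+50.05)/2 × 1 = 47.73
  [2.5→3.5]: (50.05+47.00)/2 × 1 = 48.525
  [3.5→5.5]: (47.00+34.57)/2 × 2 = 81.57
  [5.5→7]: (34.57+25.68)/2 × 1.5 = 45.1875
  Sum = 257.07 mcg/mL·h
Tail: C_last/k_e = 25.68/0.231 = 111.169
AUC_0→∞ (rectal suppository) = 257.07 + 111.169 = 368.239 mcg/mL·h
F = (AUC_ev/D_ev)/(AUC_iv/D_iv) = (368.239/625)/(337/250) = 0.5891824/1.348 = 0.4371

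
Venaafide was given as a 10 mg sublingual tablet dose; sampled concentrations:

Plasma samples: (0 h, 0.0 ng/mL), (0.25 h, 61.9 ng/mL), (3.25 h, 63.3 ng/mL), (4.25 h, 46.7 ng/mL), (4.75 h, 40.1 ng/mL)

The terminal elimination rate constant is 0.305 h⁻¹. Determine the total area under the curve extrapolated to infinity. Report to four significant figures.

AUC = 403.7 ng/mL·h

Trapezoidal AUC_0→4.75:
  [0→0.25]: (0.0+61.9)/2 × 0.25 = 7.7375
  [0.25→3.25]: (61.9+63.3)/2 × 3 = 187.8
  [3.25→4.25]: (63.3+46.7)/2 × 1 = 55.0
  [4.25→4.75]: (46.7+40.1)/2 × 0.5 = 21.7
  Sum = 272.2375 ng/mL·h
Extrapolated tail: C_last / k_e = 40.1 / 0.305 = 131.475
AUC_0→∞ = 272.2375 + 131.475 = 403.7125 ng/mL·h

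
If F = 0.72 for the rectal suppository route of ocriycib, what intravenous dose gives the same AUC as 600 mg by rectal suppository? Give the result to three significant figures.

Systemic exposure from an extravascular dose = F × D_ev, so the equivalent IV dose is F × D_ev.
D_iv = F × D_ev = 0.72 × 600 = 432 mg

D_iv = 432 mg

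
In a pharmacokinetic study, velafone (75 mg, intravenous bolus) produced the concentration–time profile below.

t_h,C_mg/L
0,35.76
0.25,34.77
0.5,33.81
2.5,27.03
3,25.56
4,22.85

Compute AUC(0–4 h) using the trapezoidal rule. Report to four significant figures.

Trapezoidal AUC_0→4:
  [0→0.25]: (35.76+34.77)/2 × 0.25 = 8.81625
  [0.25→0.5]: (34.77+33.81)/2 × 0.25 = 8.5725
  [0.5→2.5]: (33.81+27.03)/2 × 2 = 60.84
  [2.5→3]: (27.03+25.56)/2 × 0.5 = 13.1475
  [3→4]: (25.56+22.85)/2 × 1 = 24.205
  Sum = 115.58125 mg/L·h

AUC = 115.6 mg/L·h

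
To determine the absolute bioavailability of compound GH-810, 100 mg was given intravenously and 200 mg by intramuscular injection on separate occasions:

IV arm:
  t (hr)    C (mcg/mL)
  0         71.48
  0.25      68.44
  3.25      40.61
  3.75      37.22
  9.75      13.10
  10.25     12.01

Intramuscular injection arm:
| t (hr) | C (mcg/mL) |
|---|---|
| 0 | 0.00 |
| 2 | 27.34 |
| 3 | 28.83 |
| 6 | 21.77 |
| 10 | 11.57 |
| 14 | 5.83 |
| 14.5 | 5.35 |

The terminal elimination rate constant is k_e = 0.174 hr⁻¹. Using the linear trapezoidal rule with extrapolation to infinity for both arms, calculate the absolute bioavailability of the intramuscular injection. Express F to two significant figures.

F = 0.31

Trapezoidal AUC_0→10.25 (IV):
  [0→0.25]: (71.48+68.44)/2 × 0.25 = 17.49
  [0.25→3.25]: (68.44+40.61)/2 × 3 = 163.575
  [3.25→3.75]: (40.61+37.22)/2 × 0.5 = 19.4575
  [3.75→9.75]: (37.22+13.10)/2 × 6 = 150.96
  [9.75→10.25]: (13.10+12.01)/2 × 0.5 = 6.2775
  Sum = 357.76 mcg/mL·hr
IV tail: 12.01/0.174 = 69.023; AUC_iv,0→∞ = 357.76 + 69.023 = 426.783 mcg/mL·hr
Trapezoidal AUC_0→14.5 (intramuscular injection):
  [0→2]: (0.00+27.34)/2 × 2 = 27.34
  [2→3]: (27.34+28.83)/2 × 1 = 28.085
  [3→6]: (28.83+21.77)/2 × 3 = 75.9
  [6→10]: (21.77+11.57)/2 × 4 = 66.68
  [10→14]: (11.57+5.83)/2 × 4 = 34.8
  [14→14.5]: (5.83+5.35)/2 × 0.5 = 2.795
  Sum = 235.6 mcg/mL·hr
intramuscular injection tail: 5.35/0.174 = 30.747; AUC_ev,0→∞ = 235.6 + 30.747 = 266.347 mcg/mL·hr
F = (AUC_ev/D_ev)/(AUC_iv/D_iv) = (266.347/200)/(426.783/100) = 1.331735/4.26783 = 0.3120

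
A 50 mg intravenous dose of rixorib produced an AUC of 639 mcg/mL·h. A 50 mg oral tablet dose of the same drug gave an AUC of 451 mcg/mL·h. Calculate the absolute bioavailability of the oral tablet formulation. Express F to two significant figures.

F = 0.71

F = (AUC_ev / D_ev) / (AUC_iv / D_iv)
  = (451/50) / (639/50)
  = 9.02 / 12.78 = 0.7058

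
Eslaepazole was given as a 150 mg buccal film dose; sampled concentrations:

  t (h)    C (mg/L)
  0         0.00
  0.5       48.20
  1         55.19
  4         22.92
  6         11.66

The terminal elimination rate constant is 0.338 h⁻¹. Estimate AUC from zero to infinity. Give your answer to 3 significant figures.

AUC = 224 mg/L·h

Trapezoidal AUC_0→6:
  [0→0.5]: (0.00+48.20)/2 × 0.5 = 12.05
  [0.5→1]: (48.20+55.19)/2 × 0.5 = 25.8475
  [1→4]: (55.19+22.92)/2 × 3 = 117.165
  [4→6]: (22.92+11.66)/2 × 2 = 34.58
  Sum = 189.6425 mg/L·h
Extrapolated tail: C_last / k_e = 11.66 / 0.338 = 34.497
AUC_0→∞ = 189.6425 + 34.497 = 224.1395 mg/L·h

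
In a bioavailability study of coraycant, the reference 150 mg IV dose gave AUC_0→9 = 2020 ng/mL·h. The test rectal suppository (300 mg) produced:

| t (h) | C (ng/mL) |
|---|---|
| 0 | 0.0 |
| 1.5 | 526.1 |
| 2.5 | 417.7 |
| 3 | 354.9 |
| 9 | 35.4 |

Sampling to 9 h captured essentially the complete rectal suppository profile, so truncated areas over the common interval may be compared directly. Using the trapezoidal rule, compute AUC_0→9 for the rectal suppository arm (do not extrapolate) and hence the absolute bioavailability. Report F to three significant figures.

Trapezoidal AUC_0→9 (rectal suppository):
  [0→1.5]: (0.0+526.1)/2 × 1.5 = 394.575
  [1.5→2.5]: (526.1+417.7)/2 × 1 = 471.9
  [2.5→3]: (417.7+354.9)/2 × 0.5 = 193.15
  [3→9]: (354.9+35.4)/2 × 6 = 1170.9
  Sum = 2230.525 ng/mL·h
F = (AUC_ev/D_ev)/(AUC_iv/D_iv) = (2230.525/300)/(2020/150) = 7.43508/13.4667 = 0.5521

F = 0.552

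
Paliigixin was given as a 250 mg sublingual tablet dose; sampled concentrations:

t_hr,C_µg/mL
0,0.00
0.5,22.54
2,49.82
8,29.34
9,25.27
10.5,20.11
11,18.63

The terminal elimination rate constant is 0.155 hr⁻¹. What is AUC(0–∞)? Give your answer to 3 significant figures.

AUC = 489 µg/mL·hr

Trapezoidal AUC_0→11:
  [0→0.5]: (0.00+22.54)/2 × 0.5 = 5.635
  [0.5→2]: (22.54+49.82)/2 × 1.5 = 54.27
  [2→8]: (49.82+29.34)/2 × 6 = 237.48
  [8→9]: (29.34+25.27)/2 × 1 = 27.305
  [9→10.5]: (25.27+20.11)/2 × 1.5 = 34.035
  [10.5→11]: (20.11+18.63)/2 × 0.5 = 9.685
  Sum = 368.41 µg/mL·hr
Extrapolated tail: C_last / k_e = 18.63 / 0.155 = 120.194
AUC_0→∞ = 368.41 + 120.194 = 488.604 µg/mL·hr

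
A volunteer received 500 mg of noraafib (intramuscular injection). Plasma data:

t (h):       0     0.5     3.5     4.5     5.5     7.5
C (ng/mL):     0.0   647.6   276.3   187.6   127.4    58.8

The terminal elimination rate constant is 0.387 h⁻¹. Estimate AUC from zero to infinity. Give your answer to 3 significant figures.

AUC = 2280 ng/mL·h

Trapezoidal AUC_0→7.5:
  [0→0.5]: (0.0+647.6)/2 × 0.5 = 161.9
  [0.5→3.5]: (647.6+276.3)/2 × 3 = 1385.85
  [3.5→4.5]: (276.3+187.6)/2 × 1 = 231.95
  [4.5→5.5]: (187.6+127.4)/2 × 1 = 157.5
  [5.5→7.5]: (127.4+58.8)/2 × 2 = 186.2
  Sum = 2123.4 ng/mL·h
Extrapolated tail: C_last / k_e = 58.8 / 0.387 = 151.938
AUC_0→∞ = 2123.4 + 151.938 = 2275.338 ng/mL·h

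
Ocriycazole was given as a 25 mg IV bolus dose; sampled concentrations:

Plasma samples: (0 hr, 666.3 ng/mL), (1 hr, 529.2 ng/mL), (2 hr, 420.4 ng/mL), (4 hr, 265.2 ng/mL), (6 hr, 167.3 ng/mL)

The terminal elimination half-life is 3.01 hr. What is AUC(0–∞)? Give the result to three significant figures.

AUC = 2920 ng/mL·hr

Trapezoidal AUC_0→6:
  [0→1]: (666.3+529.2)/2 × 1 = 597.75
  [1→2]: (529.2+420.4)/2 × 1 = 474.8
  [2→4]: (420.4+265.2)/2 × 2 = 685.6
  [4→6]: (265.2+167.3)/2 × 2 = 432.5
  Sum = 2190.65 ng/mL·hr
k_e = ln2 / t½ = 0.693147 / 3.01 = 0.2303 hr^-1
Extrapolated tail: C_last / k_e = 167.3 / 0.2303 = 726.444
AUC_0→∞ = 2190.65 + 726.444 = 2917.094 ng/mL·hr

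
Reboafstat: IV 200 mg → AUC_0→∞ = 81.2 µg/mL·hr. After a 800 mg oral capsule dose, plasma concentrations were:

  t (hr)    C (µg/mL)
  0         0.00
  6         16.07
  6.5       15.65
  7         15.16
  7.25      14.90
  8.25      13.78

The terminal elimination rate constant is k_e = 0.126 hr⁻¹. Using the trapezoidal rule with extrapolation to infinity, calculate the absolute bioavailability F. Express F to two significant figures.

F = 0.59

Trapezoidal AUC_0→8.25 (oral capsule):
  [0→6]: (0.00+16.07)/2 × 6 = 48.21
  [6→6.5]: (16.07+15.65)/2 × 0.5 = 7.93
  [6.5→7]: (15.65+15.16)/2 × 0.5 = 7.7025
  [7→7.25]: (15.16+14.90)/2 × 0.25 = 3.7575
  [7.25→8.25]: (14.90+13.78)/2 × 1 = 14.34
  Sum = 81.94 µg/mL·hr
Tail: C_last/k_e = 13.78/0.126 = 109.365
AUC_0→∞ (oral capsule) = 81.94 + 109.365 = 191.305 µg/mL·hr
F = (AUC_ev/D_ev)/(AUC_iv/D_iv) = (191.305/800)/(81.2/200) = 0.23913125/0.406 = 0.5890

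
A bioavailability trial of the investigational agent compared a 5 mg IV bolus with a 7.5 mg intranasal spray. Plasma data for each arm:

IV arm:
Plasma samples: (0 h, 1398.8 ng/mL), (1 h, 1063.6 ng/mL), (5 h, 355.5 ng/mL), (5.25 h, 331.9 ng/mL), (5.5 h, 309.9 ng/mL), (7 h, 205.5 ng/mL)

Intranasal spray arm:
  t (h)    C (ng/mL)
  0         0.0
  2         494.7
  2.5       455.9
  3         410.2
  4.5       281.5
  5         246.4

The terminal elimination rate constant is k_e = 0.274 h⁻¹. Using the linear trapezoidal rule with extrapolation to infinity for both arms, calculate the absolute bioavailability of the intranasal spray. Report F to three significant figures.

Trapezoidal AUC_0→7 (IV):
  [0→1]: (1398.8+1063.6)/2 × 1 = 1231.2
  [1→5]: (1063.6+355.5)/2 × 4 = 2838.2
  [5→5.25]: (355.5+331.9)/2 × 0.25 = 85.925
  [5.25→5.5]: (331.9+309.9)/2 × 0.25 = 80.225
  [5.5→7]: (309.9+205.5)/2 × 1.5 = 386.55
  Sum = 4622.1 ng/mL·h
IV tail: 205.5/0.274 = 750.000; AUC_iv,0→∞ = 4622.1 + 750.000 = 5372.1 ng/mL·h
Trapezoidal AUC_0→5 (intranasal spray):
  [0→2]: (0.0+494.7)/2 × 2 = 494.7
  [2→2.5]: (494.7+455.9)/2 × 0.5 = 237.65
  [2.5→3]: (455.9+410.2)/2 × 0.5 = 216.525
  [3→4.5]: (410.2+281.5)/2 × 1.5 = 518.775
  [4.5→5]: (281.5+246.4)/2 × 0.5 = 131.975
  Sum = 1599.625 ng/mL·h
intranasal spray tail: 246.4/0.274 = 899.270; AUC_ev,0→∞ = 1599.625 + 899.270 = 2498.895 ng/mL·h
F = (AUC_ev/D_ev)/(AUC_iv/D_iv) = (2498.895/7.5)/(5372.1/5) = 333.186/1074.42 = 0.3101

F = 0.310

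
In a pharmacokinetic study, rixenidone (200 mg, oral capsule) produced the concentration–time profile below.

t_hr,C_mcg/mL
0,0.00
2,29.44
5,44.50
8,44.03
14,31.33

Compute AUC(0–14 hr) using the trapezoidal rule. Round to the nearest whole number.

AUC = 499 mcg/mL·hr

Trapezoidal AUC_0→14:
  [0→2]: (0.00+29.44)/2 × 2 = 29.44
  [2→5]: (29.44+44.50)/2 × 3 = 110.91
  [5→8]: (44.50+44.03)/2 × 3 = 132.795
  [8→14]: (44.03+31.33)/2 × 6 = 226.08
  Sum = 499.225 mcg/mL·hr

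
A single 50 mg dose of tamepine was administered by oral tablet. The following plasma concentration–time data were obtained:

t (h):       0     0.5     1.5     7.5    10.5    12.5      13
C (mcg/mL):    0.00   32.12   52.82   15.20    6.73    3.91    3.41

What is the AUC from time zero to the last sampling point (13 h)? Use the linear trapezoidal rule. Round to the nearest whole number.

AUC = 300 mcg/mL·h

Trapezoidal AUC_0→13:
  [0→0.5]: (0.00+32.12)/2 × 0.5 = 8.03
  [0.5→1.5]: (32.12+52.82)/2 × 1 = 42.47
  [1.5→7.5]: (52.82+15.20)/2 × 6 = 204.06
  [7.5→10.5]: (15.20+6.73)/2 × 3 = 32.895
  [10.5→12.5]: (6.73+3.91)/2 × 2 = 10.64
  [12.5→13]: (3.91+3.41)/2 × 0.5 = 1.83
  Sum = 299.925 mcg/mL·h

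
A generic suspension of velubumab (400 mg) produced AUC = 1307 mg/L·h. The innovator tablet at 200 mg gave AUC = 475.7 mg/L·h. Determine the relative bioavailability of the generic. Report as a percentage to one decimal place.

F_rel = (AUC_test/D_test) / (AUC_ref/D_ref)
      = (1307/400) / (475.7/200)
      = 3.2675 / 2.3785 = 1.3738 = 137.38%

F_rel = 137.4%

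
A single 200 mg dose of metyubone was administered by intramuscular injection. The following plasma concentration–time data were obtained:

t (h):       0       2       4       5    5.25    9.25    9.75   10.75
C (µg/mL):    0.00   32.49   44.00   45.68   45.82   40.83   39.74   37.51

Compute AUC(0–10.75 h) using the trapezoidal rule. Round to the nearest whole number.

AUC = 397 µg/mL·h

Trapezoidal AUC_0→10.75:
  [0→2]: (0.00+32.49)/2 × 2 = 32.49
  [2→4]: (32.49+44.00)/2 × 2 = 76.49
  [4→5]: (44.00+45.68)/2 × 1 = 44.84
  [5→5.25]: (45.68+45.82)/2 × 0.25 = 11.4375
  [5.25→9.25]: (45.82+40.83)/2 × 4 = 173.3
  [9.25→9.75]: (40.83+39.74)/2 × 0.5 = 20.1425
  [9.75→10.75]: (39.74+37.51)/2 × 1 = 38.625
  Sum = 397.325 µg/mL·h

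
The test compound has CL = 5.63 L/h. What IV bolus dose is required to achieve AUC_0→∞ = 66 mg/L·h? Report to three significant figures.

Dose_iv = CL × AUC_0→∞
     = 5.63 × 66 = 371.58 mg

Dose = 372 mg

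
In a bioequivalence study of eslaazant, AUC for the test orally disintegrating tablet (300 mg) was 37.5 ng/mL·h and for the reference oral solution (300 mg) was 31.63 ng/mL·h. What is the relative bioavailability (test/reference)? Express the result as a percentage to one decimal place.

F_rel = 118.6%

F_rel = (AUC_test/D_test) / (AUC_ref/D_ref)
      = (37.5/300) / (31.63/300)
      = 0.125 / 0.105433 = 1.1856 = 118.56%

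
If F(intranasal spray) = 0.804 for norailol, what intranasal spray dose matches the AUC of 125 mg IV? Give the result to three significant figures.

D_intranasal = 155 mg

For equal systemic exposure: F × D_ev = D_iv
D_ev = D_iv / F = 125 / 0.804 = 155.473 mg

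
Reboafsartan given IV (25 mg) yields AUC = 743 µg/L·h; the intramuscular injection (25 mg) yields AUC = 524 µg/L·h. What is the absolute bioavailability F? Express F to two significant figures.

F = (AUC_ev / D_ev) / (AUC_iv / D_iv)
  = (524/25) / (743/25)
  = 20.96 / 29.72 = 0.7052

F = 0.71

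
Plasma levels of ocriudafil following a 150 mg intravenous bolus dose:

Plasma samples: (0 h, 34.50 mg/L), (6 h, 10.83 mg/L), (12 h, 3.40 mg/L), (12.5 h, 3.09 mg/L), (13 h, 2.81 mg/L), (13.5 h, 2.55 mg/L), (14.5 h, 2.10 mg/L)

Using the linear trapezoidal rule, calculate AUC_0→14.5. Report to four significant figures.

Trapezoidal AUC_0→14.5:
  [0→6]: (34.50+10.83)/2 × 6 = 135.99
  [6→12]: (10.83+3.40)/2 × 6 = 42.69
  [12→12.5]: (3.40+3.09)/2 × 0.5 = 1.6225
  [12.5→13]: (3.09+2.81)/2 × 0.5 = 1.475
  [13→13.5]: (2.81+2.55)/2 × 0.5 = 1.34
  [13.5→14.5]: (2.55+2.10)/2 × 1 = 2.325
  Sum = 185.4425 mg/L·h

AUC = 185.4 mg/L·h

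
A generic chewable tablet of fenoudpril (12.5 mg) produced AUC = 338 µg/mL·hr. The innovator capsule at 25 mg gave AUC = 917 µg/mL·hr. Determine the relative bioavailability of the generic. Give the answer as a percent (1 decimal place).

F_rel = (AUC_test/D_test) / (AUC_ref/D_ref)
      = (338/12.5) / (917/25)
      = 27.04 / 36.68 = 0.7372 = 73.72%

F_rel = 73.7%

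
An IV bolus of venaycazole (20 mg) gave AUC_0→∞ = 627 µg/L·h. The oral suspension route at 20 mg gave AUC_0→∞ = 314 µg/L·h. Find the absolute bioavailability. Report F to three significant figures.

F = (AUC_ev / D_ev) / (AUC_iv / D_iv)
  = (314/20) / (627/20)
  = 15.7 / 31.35 = 0.5008

F = 0.501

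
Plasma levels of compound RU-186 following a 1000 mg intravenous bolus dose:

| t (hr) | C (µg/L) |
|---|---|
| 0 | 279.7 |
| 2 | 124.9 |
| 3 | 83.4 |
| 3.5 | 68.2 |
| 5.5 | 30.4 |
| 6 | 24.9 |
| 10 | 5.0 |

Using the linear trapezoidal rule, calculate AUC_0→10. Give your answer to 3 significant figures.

AUC = 719 µg/L·hr

Trapezoidal AUC_0→10:
  [0→2]: (279.7+124.9)/2 × 2 = 404.6
  [2→3]: (124.9+83.4)/2 × 1 = 104.15
  [3→3.5]: (83.4+68.2)/2 × 0.5 = 37.9
  [3.5→5.5]: (68.2+30.4)/2 × 2 = 98.6
  [5.5→6]: (30.4+24.9)/2 × 0.5 = 13.825
  [6→10]: (24.9+5.0)/2 × 4 = 59.8
  Sum = 718.875 µg/L·hr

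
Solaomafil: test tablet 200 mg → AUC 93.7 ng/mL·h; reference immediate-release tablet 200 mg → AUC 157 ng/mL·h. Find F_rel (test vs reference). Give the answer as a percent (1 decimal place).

F_rel = 59.7%

F_rel = (AUC_test/D_test) / (AUC_ref/D_ref)
      = (93.7/200) / (157/200)
      = 0.4685 / 0.785 = 0.5968 = 59.68%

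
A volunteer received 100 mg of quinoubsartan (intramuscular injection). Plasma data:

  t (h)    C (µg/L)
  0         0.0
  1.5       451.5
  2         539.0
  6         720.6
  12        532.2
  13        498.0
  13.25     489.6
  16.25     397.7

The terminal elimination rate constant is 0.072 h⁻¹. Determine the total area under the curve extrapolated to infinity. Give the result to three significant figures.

Trapezoidal AUC_0→16.25:
  [0→1.5]: (0.0+451.5)/2 × 1.5 = 338.625
  [1.5→2]: (451.5+539.0)/2 × 0.5 = 247.625
  [2→6]: (539.0+720.6)/2 × 4 = 2519.2
  [6→12]: (720.6+532.2)/2 × 6 = 3758.4
  [12→13]: (532.2+498.0)/2 × 1 = 515.1
  [13→13.25]: (498.0+489.6)/2 × 0.25 = 123.45
  [13.25→16.25]: (489.6+397.7)/2 × 3 = 1330.95
  Sum = 8833.35 µg/L·h
Extrapolated tail: C_last / k_e = 397.7 / 0.072 = 5523.611
AUC_0→∞ = 8833.35 + 5523.611 = 14356.961 µg/L·h

AUC = 14400 µg/L·h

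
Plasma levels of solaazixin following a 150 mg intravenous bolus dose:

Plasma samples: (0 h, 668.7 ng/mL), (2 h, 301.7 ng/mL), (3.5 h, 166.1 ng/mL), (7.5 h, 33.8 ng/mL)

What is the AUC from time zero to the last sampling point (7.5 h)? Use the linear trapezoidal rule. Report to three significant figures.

Trapezoidal AUC_0→7.5:
  [0→2]: (668.7+301.7)/2 × 2 = 970.4
  [2→3.5]: (301.7+166.1)/2 × 1.5 = 350.85
  [3.5→7.5]: (166.1+33.8)/2 × 4 = 399.8
  Sum = 1721.05 ng/mL·h

AUC = 1720 ng/mL·h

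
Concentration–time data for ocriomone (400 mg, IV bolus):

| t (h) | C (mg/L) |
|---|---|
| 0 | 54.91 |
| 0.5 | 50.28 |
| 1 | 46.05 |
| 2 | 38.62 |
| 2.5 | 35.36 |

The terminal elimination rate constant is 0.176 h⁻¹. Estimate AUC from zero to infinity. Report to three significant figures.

Trapezoidal AUC_0→2.5:
  [0→0.5]: (54.91+50.28)/2 × 0.5 = 26.2975
  [0.5→1]: (50.28+46.05)/2 × 0.5 = 24.0825
  [1→2]: (46.05+38.62)/2 × 1 = 42.335
  [2→2.5]: (38.62+35.36)/2 × 0.5 = 18.495
  Sum = 111.21 mg/L·h
Extrapolated tail: C_last / k_e = 35.36 / 0.176 = 200.909
AUC_0→∞ = 111.21 + 200.909 = 312.119 mg/L·h

AUC = 312 mg/L·h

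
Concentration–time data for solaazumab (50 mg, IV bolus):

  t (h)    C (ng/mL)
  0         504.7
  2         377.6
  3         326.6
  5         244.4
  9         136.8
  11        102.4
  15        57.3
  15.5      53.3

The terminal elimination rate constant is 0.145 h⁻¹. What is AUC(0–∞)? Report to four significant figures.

AUC = 3522 ng/mL·h

Trapezoidal AUC_0→15.5:
  [0→2]: (504.7+377.6)/2 × 2 = 882.3
  [2→3]: (377.6+326.6)/2 × 1 = 352.1
  [3→5]: (326.6+244.4)/2 × 2 = 571.0
  [5→9]: (244.4+136.8)/2 × 4 = 762.4
  [9→11]: (136.8+102.4)/2 × 2 = 239.2
  [11→15]: (102.4+57.3)/2 × 4 = 319.4
  [15→15.5]: (57.3+53.3)/2 × 0.5 = 27.65
  Sum = 3154.05 ng/mL·h
Extrapolated tail: C_last / k_e = 53.3 / 0.145 = 367.586
AUC_0→∞ = 3154.05 + 367.586 = 3521.636 ng/mL·h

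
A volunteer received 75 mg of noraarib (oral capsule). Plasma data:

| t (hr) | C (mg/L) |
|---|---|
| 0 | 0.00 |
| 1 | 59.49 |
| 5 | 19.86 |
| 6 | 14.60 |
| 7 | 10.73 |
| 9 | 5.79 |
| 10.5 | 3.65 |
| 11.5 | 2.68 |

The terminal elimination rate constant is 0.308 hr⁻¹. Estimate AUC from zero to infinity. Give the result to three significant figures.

Trapezoidal AUC_0→11.5:
  [0→1]: (0.00+59.49)/2 × 1 = 29.745
  [1→5]: (59.49+19.86)/2 × 4 = 158.7
  [5→6]: (19.86+14.60)/2 × 1 = 17.23
  [6→7]: (14.60+10.73)/2 × 1 = 12.665
  [7→9]: (10.73+5.79)/2 × 2 = 16.52
  [9→10.5]: (5.79+3.65)/2 × 1.5 = 7.08
  [10.5→11.5]: (3.65+2.68)/2 × 1 = 3.165
  Sum = 245.105 mg/L·hr
Extrapolated tail: C_last / k_e = 2.68 / 0.308 = 8.701
AUC_0→∞ = 245.105 + 8.701 = 253.806 mg/L·hr

AUC = 254 mg/L·hr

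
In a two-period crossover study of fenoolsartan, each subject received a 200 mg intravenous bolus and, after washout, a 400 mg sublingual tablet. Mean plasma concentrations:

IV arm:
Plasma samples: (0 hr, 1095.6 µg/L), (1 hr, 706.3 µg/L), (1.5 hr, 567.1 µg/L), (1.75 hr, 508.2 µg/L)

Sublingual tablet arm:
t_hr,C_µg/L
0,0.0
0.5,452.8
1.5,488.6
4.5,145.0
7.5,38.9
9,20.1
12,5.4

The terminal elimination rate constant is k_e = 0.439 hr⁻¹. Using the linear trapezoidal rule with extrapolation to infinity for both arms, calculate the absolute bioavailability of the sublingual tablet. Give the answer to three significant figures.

Trapezoidal AUC_0→1.75 (IV):
  [0→1]: (1095.6+706.3)/2 × 1 = 900.95
  [1→1.5]: (706.3+567.1)/2 × 0.5 = 318.35
  [1.5→1.75]: (567.1+508.2)/2 × 0.25 = 134.4125
  Sum = 1353.7125 µg/L·hr
IV tail: 508.2/0.439 = 1157.631; AUC_iv,0→∞ = 1353.7125 + 1157.631 = 2511.3435 µg/L·hr
Trapezoidal AUC_0→12 (sublingual tablet):
  [0→0.5]: (0.0+452.8)/2 × 0.5 = 113.2
  [0.5→1.5]: (452.8+488.6)/2 × 1 = 470.7
  [1.5→4.5]: (488.6+145.0)/2 × 3 = 950.4
  [4.5→7.5]: (145.0+38.9)/2 × 3 = 275.85
  [7.5→9]: (38.9+20.1)/2 × 1.5 = 44.25
  [9→12]: (20.1+5.4)/2 × 3 = 38.25
  Sum = 1892.65 µg/L·hr
sublingual tablet tail: 5.4/0.439 = 12.301; AUC_ev,0→∞ = 1892.65 + 12.301 = 1904.951 µg/L·hr
F = (AUC_ev/D_ev)/(AUC_iv/D_iv) = (1904.951/400)/(2511.3435/200) = 4.7623775/12.5567 = 0.3793

F = 0.379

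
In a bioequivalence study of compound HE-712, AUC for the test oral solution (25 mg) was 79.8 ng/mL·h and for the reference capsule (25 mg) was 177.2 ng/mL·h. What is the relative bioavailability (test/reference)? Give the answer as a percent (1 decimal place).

F_rel = (AUC_test/D_test) / (AUC_ref/D_ref)
      = (79.8/25) / (177.2/25)
      = 3.192 / 7.088 = 0.4503 = 45.03%

F_rel = 45.0%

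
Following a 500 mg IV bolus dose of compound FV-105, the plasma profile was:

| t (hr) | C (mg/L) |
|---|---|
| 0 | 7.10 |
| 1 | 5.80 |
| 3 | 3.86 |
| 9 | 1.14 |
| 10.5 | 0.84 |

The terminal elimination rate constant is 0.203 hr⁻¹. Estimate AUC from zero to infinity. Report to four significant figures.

Trapezoidal AUC_0→10.5:
  [0→1]: (7.10+5.80)/2 × 1 = 6.45
  [1→3]: (5.80+3.86)/2 × 2 = 9.66
  [3→9]: (3.86+1.14)/2 × 6 = 15.0
  [9→10.5]: (1.14+0.84)/2 × 1.5 = 1.485
  Sum = 32.595 mg/L·hr
Extrapolated tail: C_last / k_e = 0.84 / 0.203 = 4.138
AUC_0→∞ = 32.595 + 4.138 = 36.733 mg/L·hr

AUC = 36.73 mg/L·hr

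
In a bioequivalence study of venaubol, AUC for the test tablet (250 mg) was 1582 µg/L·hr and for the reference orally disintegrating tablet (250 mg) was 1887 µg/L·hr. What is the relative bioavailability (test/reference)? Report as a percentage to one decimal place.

F_rel = 83.8%

F_rel = (AUC_test/D_test) / (AUC_ref/D_ref)
      = (1582/250) / (1887/250)
      = 6.328 / 7.548 = 0.8384 = 83.84%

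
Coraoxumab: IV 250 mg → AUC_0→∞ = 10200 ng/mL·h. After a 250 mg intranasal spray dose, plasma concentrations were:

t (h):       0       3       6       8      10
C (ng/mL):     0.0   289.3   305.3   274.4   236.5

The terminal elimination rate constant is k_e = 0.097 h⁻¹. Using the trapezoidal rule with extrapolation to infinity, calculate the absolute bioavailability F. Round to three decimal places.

F = 0.476

Trapezoidal AUC_0→10 (intranasal spray):
  [0→3]: (0.0+289.3)/2 × 3 = 433.95
  [3→6]: (289.3+305.3)/2 × 3 = 891.9
  [6→8]: (305.3+274.4)/2 × 2 = 579.7
  [8→10]: (274.4+236.5)/2 × 2 = 510.9
  Sum = 2416.45 ng/mL·h
Tail: C_last/k_e = 236.5/0.097 = 2438.144
AUC_0→∞ (intranasal spray) = 2416.45 + 2438.144 = 4854.594 ng/mL·h
F = (AUC_ev/D_ev)/(AUC_iv/D_iv) = (4854.594/250)/(10200/250) = 19.418376/40.8 = 0.4759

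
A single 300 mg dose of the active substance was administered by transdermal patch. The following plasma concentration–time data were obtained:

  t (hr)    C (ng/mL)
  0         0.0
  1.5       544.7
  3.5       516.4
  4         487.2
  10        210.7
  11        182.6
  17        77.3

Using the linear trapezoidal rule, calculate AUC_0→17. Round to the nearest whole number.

Trapezoidal AUC_0→17:
  [0→1.5]: (0.0+544.7)/2 × 1.5 = 408.525
  [1.5→3.5]: (544.7+516.4)/2 × 2 = 1061.1
  [3.5→4]: (516.4+487.2)/2 × 0.5 = 250.9
  [4→10]: (487.2+210.7)/2 × 6 = 2093.7
  [10→11]: (210.7+182.6)/2 × 1 = 196.65
  [11→17]: (182.6+77.3)/2 × 6 = 779.7
  Sum = 4790.575 ng/mL·hr

AUC = 4791 ng/mL·hr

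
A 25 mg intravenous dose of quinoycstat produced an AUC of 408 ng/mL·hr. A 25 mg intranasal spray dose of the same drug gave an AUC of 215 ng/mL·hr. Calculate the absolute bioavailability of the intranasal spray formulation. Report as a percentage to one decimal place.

F = 52.7%

F = (AUC_ev / D_ev) / (AUC_iv / D_iv)
  = (215/25) / (408/25)
  = 8.6 / 16.32 = 0.5270
  = 52.70%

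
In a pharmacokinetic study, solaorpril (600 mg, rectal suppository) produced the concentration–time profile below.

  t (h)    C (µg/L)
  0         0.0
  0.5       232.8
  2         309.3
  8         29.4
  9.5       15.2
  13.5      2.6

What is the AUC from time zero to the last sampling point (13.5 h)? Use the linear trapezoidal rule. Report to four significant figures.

Trapezoidal AUC_0→13.5:
  [0→0.5]: (0.0+232.8)/2 × 0.5 = 58.2
  [0.5→2]: (232.8+309.3)/2 × 1.5 = 406.575
  [2→8]: (309.3+29.4)/2 × 6 = 1016.1
  [8→9.5]: (29.4+15.2)/2 × 1.5 = 33.45
  [9.5→13.5]: (15.2+2.6)/2 × 4 = 35.6
  Sum = 1549.925 µg/L·h

AUC = 1550 µg/L·h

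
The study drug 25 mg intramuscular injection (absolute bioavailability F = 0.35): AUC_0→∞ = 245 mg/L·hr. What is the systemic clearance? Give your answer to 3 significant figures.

CL = F × Dose / AUC_0→∞
   = 0.35 × 25 / 245 = 0.0357143 L/hr

CL = 0.0357 L/hr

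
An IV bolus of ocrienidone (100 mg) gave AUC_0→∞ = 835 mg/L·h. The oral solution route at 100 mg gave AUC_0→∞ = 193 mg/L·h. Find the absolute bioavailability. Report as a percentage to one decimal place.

F = (AUC_ev / D_ev) / (AUC_iv / D_iv)
  = (193/100) / (835/100)
  = 1.93 / 8.35 = 0.2311
  = 23.11%

F = 23.1%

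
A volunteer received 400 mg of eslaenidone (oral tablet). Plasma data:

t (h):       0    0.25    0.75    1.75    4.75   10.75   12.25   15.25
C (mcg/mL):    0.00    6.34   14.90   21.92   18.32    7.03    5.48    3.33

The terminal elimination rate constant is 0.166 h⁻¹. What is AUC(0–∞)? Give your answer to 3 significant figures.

Trapezoidal AUC_0→15.25:
  [0→0.25]: (0.00+6.34)/2 × 0.25 = 0.7925
  [0.25→0.75]: (6.34+14.90)/2 × 0.5 = 5.31
  [0.75→1.75]: (14.90+21.92)/2 × 1 = 18.41
  [1.75→4.75]: (21.92+18.32)/2 × 3 = 60.36
  [4.75→10.75]: (18.32+7.03)/2 × 6 = 76.05
  [10.75→12.25]: (7.03+5.48)/2 × 1.5 = 9.3825
  [12.25→15.25]: (5.48+3.33)/2 × 3 = 13.215
  Sum = 183.52 mcg/mL·h
Extrapolated tail: C_last / k_e = 3.33 / 0.166 = 20.060
AUC_0→∞ = 183.52 + 20.060 = 203.58 mcg/mL·h

AUC = 204 mcg/mL·h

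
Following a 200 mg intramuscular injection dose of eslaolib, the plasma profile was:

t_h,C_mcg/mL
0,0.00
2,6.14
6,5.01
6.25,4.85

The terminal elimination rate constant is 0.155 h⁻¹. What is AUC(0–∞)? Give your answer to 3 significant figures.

Trapezoidal AUC_0→6.25:
  [0→2]: (0.00+6.14)/2 × 2 = 6.14
  [2→6]: (6.14+5.01)/2 × 4 = 22.3
  [6→6.25]: (5.01+4.85)/2 × 0.25 = 1.2325
  Sum = 29.6725 mcg/mL·h
Extrapolated tail: C_last / k_e = 4.85 / 0.155 = 31.290
AUC_0→∞ = 29.6725 + 31.290 = 60.9625 mcg/mL·h

AUC = 61.0 mcg/mL·h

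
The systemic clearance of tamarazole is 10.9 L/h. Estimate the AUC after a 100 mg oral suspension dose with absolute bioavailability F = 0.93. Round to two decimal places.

AUC = 8.53 mg/L·h

AUC_0→∞ = F × Dose / CL
        = 0.93 × 100 / 10.9 = 8.53211 mg/L·h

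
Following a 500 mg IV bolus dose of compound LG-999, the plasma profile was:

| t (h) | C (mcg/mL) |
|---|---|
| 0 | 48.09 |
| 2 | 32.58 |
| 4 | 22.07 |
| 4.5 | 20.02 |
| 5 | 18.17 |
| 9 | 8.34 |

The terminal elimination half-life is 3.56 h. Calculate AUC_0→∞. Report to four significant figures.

Trapezoidal AUC_0→9:
  [0→2]: (48.09+32.58)/2 × 2 = 80.67
  [2→4]: (32.58+22.07)/2 × 2 = 54.65
  [4→4.5]: (22.07+20.02)/2 × 0.5 = 10.5225
  [4.5→5]: (20.02+18.17)/2 × 0.5 = 9.5475
  [5→9]: (18.17+8.34)/2 × 4 = 53.02
  Sum = 208.41 mcg/mL·h
k_e = ln2 / t½ = 0.693147 / 3.56 = 0.1947 h^-1
Extrapolated tail: C_last / k_e = 8.34 / 0.1947 = 42.835
AUC_0→∞ = 208.41 + 42.835 = 251.245 mcg/mL·h

AUC = 251.2 mcg/mL·h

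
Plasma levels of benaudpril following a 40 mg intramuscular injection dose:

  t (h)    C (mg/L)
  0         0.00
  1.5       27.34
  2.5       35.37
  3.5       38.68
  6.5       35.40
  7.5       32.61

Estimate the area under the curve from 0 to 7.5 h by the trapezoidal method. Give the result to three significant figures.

AUC = 234 mg/L·h

Trapezoidal AUC_0→7.5:
  [0→1.5]: (0.00+27.34)/2 × 1.5 = 20.505
  [1.5→2.5]: (27.34+35.37)/2 × 1 = 31.355
  [2.5→3.5]: (35.37+38.68)/2 × 1 = 37.025
  [3.5→6.5]: (38.68+35.40)/2 × 3 = 111.12
  [6.5→7.5]: (35.40+32.61)/2 × 1 = 34.005
  Sum = 234.01 mg/L·h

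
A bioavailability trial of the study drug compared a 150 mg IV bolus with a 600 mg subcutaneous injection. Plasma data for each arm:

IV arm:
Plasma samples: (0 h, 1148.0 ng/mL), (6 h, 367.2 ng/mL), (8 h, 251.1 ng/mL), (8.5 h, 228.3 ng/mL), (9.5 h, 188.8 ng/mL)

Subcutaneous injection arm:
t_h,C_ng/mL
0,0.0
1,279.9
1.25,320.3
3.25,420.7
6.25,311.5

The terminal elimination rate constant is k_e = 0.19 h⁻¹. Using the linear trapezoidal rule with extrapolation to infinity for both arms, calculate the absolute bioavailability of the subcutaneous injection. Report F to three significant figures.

Trapezoidal AUC_0→9.5 (IV):
  [0→6]: (1148.0+367.2)/2 × 6 = 4545.6
  [6→8]: (367.2+251.1)/2 × 2 = 618.3
  [8→8.5]: (251.1+228.3)/2 × 0.5 = 119.85
  [8.5→9.5]: (228.3+188.8)/2 × 1 = 208.55
  Sum = 5492.3 ng/mL·h
IV tail: 188.8/0.19 = 993.684; AUC_iv,0→∞ = 5492.3 + 993.684 = 6485.984 ng/mL·h
Trapezoidal AUC_0→6.25 (subcutaneous injection):
  [0→1]: (0.0+279.9)/2 × 1 = 139.95
  [1→1.25]: (279.9+320.3)/2 × 0.25 = 75.025
  [1.25→3.25]: (320.3+420.7)/2 × 2 = 741.0
  [3.25→6.25]: (420.7+311.5)/2 × 3 = 1098.3
  Sum = 2054.275 ng/mL·h
subcutaneous injection tail: 311.5/0.19 = 1639.474; AUC_ev,0→∞ = 2054.275 + 1639.474 = 3693.749 ng/mL·h
F = (AUC_ev/D_ev)/(AUC_iv/D_iv) = (3693.749/600)/(6485.984/150) = 6.15625/43.2399 = 0.1424

F = 0.142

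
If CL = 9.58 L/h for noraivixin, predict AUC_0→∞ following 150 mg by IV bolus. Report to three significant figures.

AUC_0→∞ = Dose_iv / CL
        = 150 / 9.58 = 15.6576 mg/L·h

AUC = 15.7 mg/L·h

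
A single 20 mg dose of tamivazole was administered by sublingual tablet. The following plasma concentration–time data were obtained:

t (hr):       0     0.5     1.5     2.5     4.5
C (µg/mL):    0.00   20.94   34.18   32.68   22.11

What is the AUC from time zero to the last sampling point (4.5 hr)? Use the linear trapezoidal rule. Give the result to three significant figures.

AUC = 121 µg/mL·hr

Trapezoidal AUC_0→4.5:
  [0→0.5]: (0.00+20.94)/2 × 0.5 = 5.235
  [0.5→1.5]: (20.94+34.18)/2 × 1 = 27.56
  [1.5→2.5]: (34.18+32.68)/2 × 1 = 33.43
  [2.5→4.5]: (32.68+22.11)/2 × 2 = 54.79
  Sum = 121.015 µg/mL·hr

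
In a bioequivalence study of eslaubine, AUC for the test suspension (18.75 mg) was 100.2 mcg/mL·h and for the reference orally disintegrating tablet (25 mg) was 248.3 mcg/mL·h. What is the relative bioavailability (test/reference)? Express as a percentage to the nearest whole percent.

F_rel = 54%

F_rel = (AUC_test/D_test) / (AUC_ref/D_ref)
      = (100.2/18.75) / (248.3/25)
      = 5.344 / 9.932 = 0.5381 = 53.81%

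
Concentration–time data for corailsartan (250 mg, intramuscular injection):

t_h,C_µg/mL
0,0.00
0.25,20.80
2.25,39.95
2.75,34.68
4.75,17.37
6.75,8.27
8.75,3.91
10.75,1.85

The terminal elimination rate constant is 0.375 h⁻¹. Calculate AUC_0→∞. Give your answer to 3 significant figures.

Trapezoidal AUC_0→10.75:
  [0→0.25]: (0.00+20.80)/2 × 0.25 = 2.6
  [0.25→2.25]: (20.80+39.95)/2 × 2 = 60.75
  [2.25→2.75]: (39.95+34.68)/2 × 0.5 = 18.6575
  [2.75→4.75]: (34.68+17.37)/2 × 2 = 52.05
  [4.75→6.75]: (17.37+8.27)/2 × 2 = 25.64
  [6.75→8.75]: (8.27+3.91)/2 × 2 = 12.18
  [8.75→10.75]: (3.91+1.85)/2 × 2 = 5.76
  Sum = 177.6375 µg/mL·h
Extrapolated tail: C_last / k_e = 1.85 / 0.375 = 4.933
AUC_0→∞ = 177.6375 + 4.933 = 182.5705 µg/mL·h

AUC = 183 µg/mL·h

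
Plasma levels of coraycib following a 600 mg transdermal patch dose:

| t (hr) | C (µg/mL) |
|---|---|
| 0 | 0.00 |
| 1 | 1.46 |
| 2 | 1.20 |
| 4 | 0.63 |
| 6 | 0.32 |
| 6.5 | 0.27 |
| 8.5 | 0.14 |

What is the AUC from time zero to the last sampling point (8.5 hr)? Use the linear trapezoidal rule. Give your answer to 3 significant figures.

AUC = 5.40 µg/mL·hr

Trapezoidal AUC_0→8.5:
  [0→1]: (0.00+1.46)/2 × 1 = 0.73
  [1→2]: (1.46+1.20)/2 × 1 = 1.33
  [2→4]: (1.20+0.63)/2 × 2 = 1.83
  [4→6]: (0.63+0.32)/2 × 2 = 0.95
  [6→6.5]: (0.32+0.27)/2 × 0.5 = 0.1475
  [6.5→8.5]: (0.27+0.14)/2 × 2 = 0.41
  Sum = 5.3975 µg/mL·hr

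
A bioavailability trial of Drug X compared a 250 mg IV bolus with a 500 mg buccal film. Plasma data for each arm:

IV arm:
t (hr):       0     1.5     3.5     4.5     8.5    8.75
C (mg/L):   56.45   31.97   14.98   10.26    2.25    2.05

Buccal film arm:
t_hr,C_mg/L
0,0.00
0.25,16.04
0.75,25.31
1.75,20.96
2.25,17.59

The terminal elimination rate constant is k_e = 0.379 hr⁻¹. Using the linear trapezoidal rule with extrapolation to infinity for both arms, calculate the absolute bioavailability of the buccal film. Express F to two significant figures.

F = 0.29

Trapezoidal AUC_0→8.75 (IV):
  [0→1.5]: (56.45+31.97)/2 × 1.5 = 66.315
  [1.5→3.5]: (31.97+14.98)/2 × 2 = 46.95
  [3.5→4.5]: (14.98+10.26)/2 × 1 = 12.62
  [4.5→8.5]: (10.26+2.25)/2 × 4 = 25.02
  [8.5→8.75]: (2.25+2.05)/2 × 0.25 = 0.5375
  Sum = 151.4425 mg/L·hr
IV tail: 2.05/0.379 = 5.409; AUC_iv,0→∞ = 151.4425 + 5.409 = 156.8515 mg/L·hr
Trapezoidal AUC_0→2.25 (buccal film):
  [0→0.25]: (0.00+16.04)/2 × 0.25 = 2.005
  [0.25→0.75]: (16.04+25.31)/2 × 0.5 = 10.3375
  [0.75→1.75]: (25.31+20.96)/2 × 1 = 23.135
  [1.75→2.25]: (20.96+17.59)/2 × 0.5 = 9.6375
  Sum = 45.115 mg/L·hr
buccal film tail: 17.59/0.379 = 46.412; AUC_ev,0→∞ = 45.115 + 46.412 = 91.527 mg/L·hr
F = (AUC_ev/D_ev)/(AUC_iv/D_iv) = (91.527/500)/(156.8515/250) = 0.183054/0.627406 = 0.2918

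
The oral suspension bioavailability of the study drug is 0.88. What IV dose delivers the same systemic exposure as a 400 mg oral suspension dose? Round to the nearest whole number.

D_iv = 352 mg

Systemic exposure from an extravascular dose = F × D_ev, so the equivalent IV dose is F × D_ev.
D_iv = F × D_ev = 0.88 × 400 = 352 mg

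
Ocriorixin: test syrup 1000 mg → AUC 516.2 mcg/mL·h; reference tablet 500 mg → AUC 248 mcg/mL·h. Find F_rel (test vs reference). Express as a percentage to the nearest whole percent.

F_rel = (AUC_test/D_test) / (AUC_ref/D_ref)
      = (516.2/1000) / (248/500)
      = 0.5162 / 0.496 = 1.0407 = 104.07%

F_rel = 104%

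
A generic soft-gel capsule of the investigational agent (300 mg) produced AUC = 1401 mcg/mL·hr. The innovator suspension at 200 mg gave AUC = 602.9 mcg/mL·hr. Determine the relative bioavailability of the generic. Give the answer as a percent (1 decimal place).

F_rel = 154.9%

F_rel = (AUC_test/D_test) / (AUC_ref/D_ref)
      = (1401/300) / (602.9/200)
      = 4.67 / 3.0145 = 1.5492 = 154.92%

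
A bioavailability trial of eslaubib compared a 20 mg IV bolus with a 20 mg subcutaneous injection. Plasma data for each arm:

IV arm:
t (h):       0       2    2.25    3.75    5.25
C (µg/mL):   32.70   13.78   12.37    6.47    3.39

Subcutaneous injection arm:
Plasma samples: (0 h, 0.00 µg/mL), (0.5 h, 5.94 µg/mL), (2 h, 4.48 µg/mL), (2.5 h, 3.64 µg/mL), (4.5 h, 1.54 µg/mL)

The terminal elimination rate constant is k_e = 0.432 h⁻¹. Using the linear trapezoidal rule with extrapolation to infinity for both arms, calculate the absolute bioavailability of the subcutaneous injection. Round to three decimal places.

F = 0.254

Trapezoidal AUC_0→5.25 (IV):
  [0→2]: (32.70+13.78)/2 × 2 = 46.48
  [2→2.25]: (13.78+12.37)/2 × 0.25 = 3.26875
  [2.25→3.75]: (12.37+6.47)/2 × 1.5 = 14.13
  [3.75→5.25]: (6.47+3.39)/2 × 1.5 = 7.395
  Sum = 71.27375 µg/mL·h
IV tail: 3.39/0.432 = 7.847; AUC_iv,0→∞ = 71.27375 + 7.847 = 79.12075 µg/mL·h
Trapezoidal AUC_0→4.5 (subcutaneous injection):
  [0→0.5]: (0.00+5.94)/2 × 0.5 = 1.485
  [0.5→2]: (5.94+4.48)/2 × 1.5 = 7.815
  [2→2.5]: (4.48+3.64)/2 × 0.5 = 2.03
  [2.5→4.5]: (3.64+1.54)/2 × 2 = 5.18
  Sum = 16.51 µg/mL·h
subcutaneous injection tail: 1.54/0.432 = 3.565; AUC_ev,0→∞ = 16.51 + 3.565 = 20.075 µg/mL·h
F = (AUC_ev/D_ev)/(AUC_iv/D_iv) = (20.075/20)/(79.12075/20) = 1.00375/3.9560375 = 0.2537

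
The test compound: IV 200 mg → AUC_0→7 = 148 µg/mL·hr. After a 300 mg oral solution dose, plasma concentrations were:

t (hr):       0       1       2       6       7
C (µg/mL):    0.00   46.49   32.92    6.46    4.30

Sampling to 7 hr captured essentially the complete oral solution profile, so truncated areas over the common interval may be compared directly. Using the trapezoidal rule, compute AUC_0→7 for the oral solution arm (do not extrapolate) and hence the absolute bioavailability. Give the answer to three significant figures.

Trapezoidal AUC_0→7 (oral solution):
  [0→1]: (0.00+46.49)/2 × 1 = 23.245
  [1→2]: (46.49+32.92)/2 × 1 = 39.705
  [2→6]: (32.92+6.46)/2 × 4 = 78.76
  [6→7]: (6.46+4.30)/2 × 1 = 5.38
  Sum = 147.09 µg/mL·hr
F = (AUC_ev/D_ev)/(AUC_iv/D_iv) = (147.09/300)/(148/200) = 0.4903/0.74 = 0.6626

F = 0.663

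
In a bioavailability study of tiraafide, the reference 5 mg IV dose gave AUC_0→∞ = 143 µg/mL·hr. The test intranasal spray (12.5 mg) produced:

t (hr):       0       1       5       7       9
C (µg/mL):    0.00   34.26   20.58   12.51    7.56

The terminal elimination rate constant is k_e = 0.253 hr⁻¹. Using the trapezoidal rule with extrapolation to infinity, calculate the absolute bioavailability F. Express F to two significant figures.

Trapezoidal AUC_0→9 (intranasal spray):
  [0→1]: (0.00+34.26)/2 × 1 = 17.13
  [1→5]: (34.26+20.58)/2 × 4 = 109.68
  [5→7]: (20.58+12.51)/2 × 2 = 33.09
  [7→9]: (12.51+7.56)/2 × 2 = 20.07
  Sum = 179.97 µg/mL·hr
Tail: C_last/k_e = 7.56/0.253 = 29.881
AUC_0→∞ (intranasal spray) = 179.97 + 29.881 = 209.851 µg/mL·hr
F = (AUC_ev/D_ev)/(AUC_iv/D_iv) = (209.851/12.5)/(143/5) = 16.78808/28.6 = 0.5870

F = 0.59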